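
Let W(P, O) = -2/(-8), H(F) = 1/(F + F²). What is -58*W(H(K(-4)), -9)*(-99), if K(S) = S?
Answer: 2871/2 ≈ 1435.5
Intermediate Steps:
W(P, O) = ¼ (W(P, O) = -2*(-⅛) = ¼)
-58*W(H(K(-4)), -9)*(-99) = -58*¼*(-99) = -29/2*(-99) = 2871/2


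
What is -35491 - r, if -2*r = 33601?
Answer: -37381/2 ≈ -18691.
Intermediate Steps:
r = -33601/2 (r = -½*33601 = -33601/2 ≈ -16801.)
-35491 - r = -35491 - 1*(-33601/2) = -35491 + 33601/2 = -37381/2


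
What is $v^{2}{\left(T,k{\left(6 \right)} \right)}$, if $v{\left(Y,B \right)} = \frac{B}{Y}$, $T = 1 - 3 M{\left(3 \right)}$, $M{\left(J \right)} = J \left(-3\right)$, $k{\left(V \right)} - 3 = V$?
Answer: $\frac{81}{784} \approx 0.10332$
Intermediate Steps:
$k{\left(V \right)} = 3 + V$
$M{\left(J \right)} = - 3 J$
$T = 28$ ($T = 1 - 3 \left(\left(-3\right) 3\right) = 1 - -27 = 1 + 27 = 28$)
$v^{2}{\left(T,k{\left(6 \right)} \right)} = \left(\frac{3 + 6}{28}\right)^{2} = \left(9 \cdot \frac{1}{28}\right)^{2} = \left(\frac{9}{28}\right)^{2} = \frac{81}{784}$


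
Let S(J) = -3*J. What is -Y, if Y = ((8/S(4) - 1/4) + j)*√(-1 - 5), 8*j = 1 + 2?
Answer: 13*I*√6/24 ≈ 1.3268*I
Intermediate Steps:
j = 3/8 (j = (1 + 2)/8 = (⅛)*3 = 3/8 ≈ 0.37500)
Y = -13*I*√6/24 (Y = ((8/((-3*4)) - 1/4) + 3/8)*√(-1 - 5) = ((8/(-12) - 1*¼) + 3/8)*√(-6) = ((8*(-1/12) - ¼) + 3/8)*(I*√6) = ((-⅔ - ¼) + 3/8)*(I*√6) = (-11/12 + 3/8)*(I*√6) = -13*I*√6/24 ≈ -1.3268*I)
-Y = -(-13)*I*√6/24 = 13*I*√6/24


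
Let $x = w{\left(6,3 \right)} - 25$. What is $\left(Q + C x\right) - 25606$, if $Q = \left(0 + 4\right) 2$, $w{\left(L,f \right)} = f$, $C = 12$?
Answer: $-25862$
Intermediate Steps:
$Q = 8$ ($Q = 4 \cdot 2 = 8$)
$x = -22$ ($x = 3 - 25 = -22$)
$\left(Q + C x\right) - 25606 = \left(8 + 12 \left(-22\right)\right) - 25606 = \left(8 - 264\right) - 25606 = -256 - 25606 = -25862$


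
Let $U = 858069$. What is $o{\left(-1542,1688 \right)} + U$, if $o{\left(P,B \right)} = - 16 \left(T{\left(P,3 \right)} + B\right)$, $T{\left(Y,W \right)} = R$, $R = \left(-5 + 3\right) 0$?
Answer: $831061$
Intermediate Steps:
$R = 0$ ($R = \left(-2\right) 0 = 0$)
$T{\left(Y,W \right)} = 0$
$o{\left(P,B \right)} = - 16 B$ ($o{\left(P,B \right)} = - 16 \left(0 + B\right) = - 16 B$)
$o{\left(-1542,1688 \right)} + U = \left(-16\right) 1688 + 858069 = -27008 + 858069 = 831061$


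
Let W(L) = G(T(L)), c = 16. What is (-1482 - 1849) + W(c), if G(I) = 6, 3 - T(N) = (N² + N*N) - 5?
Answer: -3325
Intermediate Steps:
T(N) = 8 - 2*N² (T(N) = 3 - ((N² + N*N) - 5) = 3 - ((N² + N²) - 5) = 3 - (2*N² - 5) = 3 - (-5 + 2*N²) = 3 + (5 - 2*N²) = 8 - 2*N²)
W(L) = 6
(-1482 - 1849) + W(c) = (-1482 - 1849) + 6 = -3331 + 6 = -3325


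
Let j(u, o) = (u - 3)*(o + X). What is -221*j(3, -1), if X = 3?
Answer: 0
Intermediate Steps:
j(u, o) = (-3 + u)*(3 + o) (j(u, o) = (u - 3)*(o + 3) = (-3 + u)*(3 + o))
-221*j(3, -1) = -221*(-9 - 3*(-1) + 3*3 - 1*3) = -221*(-9 + 3 + 9 - 3) = -221*0 = 0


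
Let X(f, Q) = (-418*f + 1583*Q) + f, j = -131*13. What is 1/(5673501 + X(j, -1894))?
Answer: 1/3385450 ≈ 2.9538e-7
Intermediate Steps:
j = -1703
X(f, Q) = -417*f + 1583*Q
1/(5673501 + X(j, -1894)) = 1/(5673501 + (-417*(-1703) + 1583*(-1894))) = 1/(5673501 + (710151 - 2998202)) = 1/(5673501 - 2288051) = 1/3385450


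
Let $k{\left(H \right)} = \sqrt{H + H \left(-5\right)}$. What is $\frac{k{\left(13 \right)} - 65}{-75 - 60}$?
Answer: $\frac{13}{27} - \frac{2 i \sqrt{13}}{135} \approx 0.48148 - 0.053416 i$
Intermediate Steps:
$k{\left(H \right)} = 2 \sqrt{- H}$ ($k{\left(H \right)} = \sqrt{H - 5 H} = \sqrt{- 4 H} = 2 \sqrt{- H}$)
$\frac{k{\left(13 \right)} - 65}{-75 - 60} = \frac{2 \sqrt{\left(-1\right) 13} - 65}{-75 - 60} = \frac{2 \sqrt{-13} - 65}{-135} = \left(2 i \sqrt{13} - 65\right) \left(- \frac{1}{135}\right) = \left(-65 + 2 i \sqrt{13}\right) \left(- \frac{1}{135}\right) = \frac{13}{27} - \frac{2 i \sqrt{13}}{135}$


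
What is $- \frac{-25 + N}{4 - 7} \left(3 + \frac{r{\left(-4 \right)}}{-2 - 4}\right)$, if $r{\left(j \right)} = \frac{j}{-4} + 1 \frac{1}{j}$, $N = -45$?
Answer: $- \frac{805}{12} \approx -67.083$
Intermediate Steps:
$r{\left(j \right)} = \frac{1}{j} - \frac{j}{4}$ ($r{\left(j \right)} = j \left(- \frac{1}{4}\right) + \frac{1}{j} = - \frac{j}{4} + \frac{1}{j} = \frac{1}{j} - \frac{j}{4}$)
$- \frac{-25 + N}{4 - 7} \left(3 + \frac{r{\left(-4 \right)}}{-2 - 4}\right) = - \frac{-25 - 45}{4 - 7} \left(3 + \frac{\frac{1}{-4} - -1}{-2 - 4}\right) = - \frac{-70}{-3} \left(3 + \frac{- \frac{1}{4} + 1}{-6}\right) = - \frac{\left(-70\right) \left(-1\right)}{3} \left(3 - \frac{1}{8}\right) = \left(-1\right) \frac{70}{3} \left(3 - \frac{1}{8}\right) = \left(- \frac{70}{3}\right) \frac{23}{8} = - \frac{805}{12}$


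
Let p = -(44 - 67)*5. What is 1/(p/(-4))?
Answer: -4/115 ≈ -0.034783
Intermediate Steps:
p = 115 (p = -(-23)*5 = -1*(-115) = 115)
1/(p/(-4)) = 1/(115/(-4)) = 1/(115*(-¼)) = 1/(-115/4) = -4/115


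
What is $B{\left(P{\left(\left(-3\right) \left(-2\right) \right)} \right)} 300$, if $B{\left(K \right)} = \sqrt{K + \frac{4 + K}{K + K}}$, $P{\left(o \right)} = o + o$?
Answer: $100 \sqrt{114} \approx 1067.7$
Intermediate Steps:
$P{\left(o \right)} = 2 o$
$B{\left(K \right)} = \sqrt{K + \frac{4 + K}{2 K}}$
$B{\left(P{\left(\left(-3\right) \left(-2\right) \right)} \right)} 300 = \frac{\sqrt{2 + 4 \cdot 2 \left(\left(-3\right) \left(-2\right)\right) + \frac{8}{2 \left(\left(-3\right) \left(-2\right)\right)}}}{2} \cdot 300 = \frac{\sqrt{2 + 4 \cdot 2 \cdot 6 + \frac{8}{2 \cdot 6}}}{2} \cdot 300 = \frac{\sqrt{2 + 4 \cdot 12 + \frac{8}{12}}}{2} \cdot 300 = \frac{\sqrt{2 + 48 + 8 \cdot \frac{1}{12}}}{2} \cdot 300 = \frac{\sqrt{2 + 48 + \frac{2}{3}}}{2} \cdot 300 = \frac{\sqrt{\frac{152}{3}}}{2} \cdot 300 = \frac{\frac{2}{3} \sqrt{114}}{2} \cdot 300 = \frac{\sqrt{114}}{3} \cdot 300 = 100 \sqrt{114}$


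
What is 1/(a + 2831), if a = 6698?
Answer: 1/9529 ≈ 0.00010494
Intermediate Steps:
1/(a + 2831) = 1/(6698 + 2831) = 1/9529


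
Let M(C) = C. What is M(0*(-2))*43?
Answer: 0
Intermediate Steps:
M(0*(-2))*43 = (0*(-2))*43 = 0*43 = 0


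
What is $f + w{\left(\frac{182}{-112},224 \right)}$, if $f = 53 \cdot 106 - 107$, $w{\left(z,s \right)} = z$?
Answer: $\frac{44075}{8} \approx 5509.4$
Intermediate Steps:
$f = 5511$ ($f = 5618 - 107 = 5511$)
$f + w{\left(\frac{182}{-112},224 \right)} = 5511 + \frac{182}{-112} = 5511 + 182 \left(- \frac{1}{112}\right) = 5511 - \frac{13}{8} = \frac{44075}{8}$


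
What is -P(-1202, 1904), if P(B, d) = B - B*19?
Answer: -21636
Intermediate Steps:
P(B, d) = -18*B (P(B, d) = B - 19*B = -18*B)
-P(-1202, 1904) = -(-18)*(-1202) = -1*21636 = -21636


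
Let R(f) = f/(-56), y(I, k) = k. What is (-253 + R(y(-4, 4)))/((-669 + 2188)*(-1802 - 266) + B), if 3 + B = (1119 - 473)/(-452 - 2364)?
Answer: 831424/10320201927 ≈ 8.0563e-5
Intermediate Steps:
R(f) = -f/56 (R(f) = f*(-1/56) = -f/56)
B = -4547/1408 (B = -3 + (1119 - 473)/(-452 - 2364) = -3 + 646/(-2816) = -3 + 646*(-1/2816) = -3 - 323/1408 = -4547/1408 ≈ -3.2294)
(-253 + R(y(-4, 4)))/((-669 + 2188)*(-1802 - 266) + B) = (-253 - 1/56*4)/((-669 + 2188)*(-1802 - 266) - 4547/1408) = (-253 - 1/14)/(1519*(-2068) - 4547/1408) = -3543/(14*(-3141292 - 4547/1408)) = -3543/(14*(-4422943683/1408)) = -3543/14*(-1408/4422943683) = 831424/10320201927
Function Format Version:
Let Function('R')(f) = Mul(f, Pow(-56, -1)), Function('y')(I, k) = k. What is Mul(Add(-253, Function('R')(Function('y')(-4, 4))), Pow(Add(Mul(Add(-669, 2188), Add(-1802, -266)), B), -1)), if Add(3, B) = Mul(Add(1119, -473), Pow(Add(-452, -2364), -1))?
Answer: Rational(831424, 10320201927) ≈ 8.0563e-5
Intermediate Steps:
Function('R')(f) = Mul(Rational(-1, 56), f) (Function('R')(f) = Mul(f, Rational(-1, 56)) = Mul(Rational(-1, 56), f))
B = Rational(-4547, 1408) (B = Add(-3, Mul(Add(1119, -473), Pow(Add(-452, -2364), -1))) = Add(-3, Mul(646, Pow(-2816, -1))) = Add(-3, Mul(646, Rational(-1, 2816))) = Add(-3, Rational(-323, 1408)) = Rational(-4547, 1408) ≈ -3.2294)
Mul(Add(-253, Function('R')(Function('y')(-4, 4))), Pow(Add(Mul(Add(-669, 2188), Add(-1802, -266)), B), -1)) = Mul(Add(-253, Mul(Rational(-1, 56), 4)), Pow(Add(Mul(Add(-669, 2188), Add(-1802, -266)), Rational(-4547, 1408)), -1)) = Mul(Add(-253, Rational(-1, 14)), Pow(Add(Mul(1519, -2068), Rational(-4547, 1408)), -1)) = Mul(Rational(-3543, 14), Pow(Add(-3141292, Rational(-4547, 1408)), -1)) = Mul(Rational(-3543, 14), Pow(Rational(-4422943683, 1408), -1)) = Mul(Rational(-3543, 14), Rational(-1408, 4422943683)) = Rational(831424, 10320201927)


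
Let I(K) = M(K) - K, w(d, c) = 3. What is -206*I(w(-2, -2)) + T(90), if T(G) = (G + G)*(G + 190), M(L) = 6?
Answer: 49782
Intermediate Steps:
T(G) = 2*G*(190 + G) (T(G) = (2*G)*(190 + G) = 2*G*(190 + G))
I(K) = 6 - K
-206*I(w(-2, -2)) + T(90) = -206*(6 - 1*3) + 2*90*(190 + 90) = -206*(6 - 3) + 2*90*280 = -206*3 + 50400 = -618 + 50400 = 49782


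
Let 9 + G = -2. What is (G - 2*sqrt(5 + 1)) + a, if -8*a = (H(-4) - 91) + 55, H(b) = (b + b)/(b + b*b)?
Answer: -77/12 - 2*sqrt(6) ≈ -11.316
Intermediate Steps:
G = -11 (G = -9 - 2 = -11)
H(b) = 2*b/(b + b**2) (H(b) = (2*b)/(b + b**2) = 2*b/(b + b**2))
a = 55/12 (a = -((2/(1 - 4) - 91) + 55)/8 = -((2/(-3) - 91) + 55)/8 = -((2*(-1/3) - 91) + 55)/8 = -((-2/3 - 91) + 55)/8 = -(-275/3 + 55)/8 = -1/8*(-110/3) = 55/12 ≈ 4.5833)
(G - 2*sqrt(5 + 1)) + a = (-11 - 2*sqrt(5 + 1)) + 55/12 = (-11 - 2*sqrt(6)) + 55/12 = -77/12 - 2*sqrt(6)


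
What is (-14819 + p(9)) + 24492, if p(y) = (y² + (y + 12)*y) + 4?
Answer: 9947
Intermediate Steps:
p(y) = 4 + y² + y*(12 + y) (p(y) = (y² + (12 + y)*y) + 4 = (y² + y*(12 + y)) + 4 = 4 + y² + y*(12 + y))
(-14819 + p(9)) + 24492 = (-14819 + (4 + 2*9² + 12*9)) + 24492 = (-14819 + (4 + 2*81 + 108)) + 24492 = (-14819 + (4 + 162 + 108)) + 24492 = (-14819 + 274) + 24492 = -14545 + 24492 = 9947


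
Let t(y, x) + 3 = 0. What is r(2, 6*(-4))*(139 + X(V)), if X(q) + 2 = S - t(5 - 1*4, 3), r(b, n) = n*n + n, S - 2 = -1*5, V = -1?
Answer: 75624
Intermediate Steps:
t(y, x) = -3 (t(y, x) = -3 + 0 = -3)
S = -3 (S = 2 - 1*5 = 2 - 5 = -3)
r(b, n) = n + n² (r(b, n) = n² + n = n + n²)
X(q) = -2 (X(q) = -2 + (-3 - 1*(-3)) = -2 + (-3 + 3) = -2 + 0 = -2)
r(2, 6*(-4))*(139 + X(V)) = ((6*(-4))*(1 + 6*(-4)))*(139 - 2) = -24*(1 - 24)*137 = -24*(-23)*137 = 552*137 = 75624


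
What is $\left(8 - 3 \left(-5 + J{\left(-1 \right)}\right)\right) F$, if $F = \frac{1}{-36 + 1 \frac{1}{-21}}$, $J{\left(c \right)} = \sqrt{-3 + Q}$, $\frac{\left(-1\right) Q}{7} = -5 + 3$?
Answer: $- \frac{483}{757} + \frac{63 \sqrt{11}}{757} \approx -0.36202$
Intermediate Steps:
$Q = 14$ ($Q = - 7 \left(-5 + 3\right) = \left(-7\right) \left(-2\right) = 14$)
$J{\left(c \right)} = \sqrt{11}$ ($J{\left(c \right)} = \sqrt{-3 + 14} = \sqrt{11}$)
$F = - \frac{21}{757}$ ($F = \frac{1}{-36 + 1 \left(- \frac{1}{21}\right)} = \frac{1}{-36 - \frac{1}{21}} = \frac{1}{- \frac{757}{21}} = - \frac{21}{757} \approx -0.027741$)
$\left(8 - 3 \left(-5 + J{\left(-1 \right)}\right)\right) F = \left(8 - 3 \left(-5 + \sqrt{11}\right)\right) \left(- \frac{21}{757}\right) = \left(8 + \left(15 - 3 \sqrt{11}\right)\right) \left(- \frac{21}{757}\right) = \left(23 - 3 \sqrt{11}\right) \left(- \frac{21}{757}\right) = - \frac{483}{757} + \frac{63 \sqrt{11}}{757}$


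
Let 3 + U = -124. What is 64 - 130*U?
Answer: 16574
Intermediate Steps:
U = -127 (U = -3 - 124 = -127)
64 - 130*U = 64 - 130*(-127) = 64 + 16510 = 16574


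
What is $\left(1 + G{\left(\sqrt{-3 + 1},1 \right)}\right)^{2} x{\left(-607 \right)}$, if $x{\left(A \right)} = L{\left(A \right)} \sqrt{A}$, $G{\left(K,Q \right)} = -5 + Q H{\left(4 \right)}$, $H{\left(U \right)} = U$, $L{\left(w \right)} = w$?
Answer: $0$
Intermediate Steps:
$G{\left(K,Q \right)} = -5 + 4 Q$ ($G{\left(K,Q \right)} = -5 + Q 4 = -5 + 4 Q$)
$x{\left(A \right)} = A^{\frac{3}{2}}$ ($x{\left(A \right)} = A \sqrt{A} = A^{\frac{3}{2}}$)
$\left(1 + G{\left(\sqrt{-3 + 1},1 \right)}\right)^{2} x{\left(-607 \right)} = \left(1 + \left(-5 + 4 \cdot 1\right)\right)^{2} \left(-607\right)^{\frac{3}{2}} = \left(1 + \left(-5 + 4\right)\right)^{2} \left(- 607 i \sqrt{607}\right) = \left(1 - 1\right)^{2} \left(- 607 i \sqrt{607}\right) = 0^{2} \left(- 607 i \sqrt{607}\right) = 0 \left(- 607 i \sqrt{607}\right) = 0$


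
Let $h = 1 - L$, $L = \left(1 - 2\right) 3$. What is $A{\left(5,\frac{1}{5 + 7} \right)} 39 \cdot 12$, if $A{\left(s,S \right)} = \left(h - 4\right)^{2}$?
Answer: $0$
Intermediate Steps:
$L = -3$ ($L = \left(-1\right) 3 = -3$)
$h = 4$ ($h = 1 - -3 = 1 + 3 = 4$)
$A{\left(s,S \right)} = 0$ ($A{\left(s,S \right)} = \left(4 - 4\right)^{2} = 0^{2} = 0$)
$A{\left(5,\frac{1}{5 + 7} \right)} 39 \cdot 12 = 0 \cdot 39 \cdot 12 = 0 \cdot 12 = 0$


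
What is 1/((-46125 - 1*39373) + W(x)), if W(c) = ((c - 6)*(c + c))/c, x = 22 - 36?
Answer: -1/85538 ≈ -1.1691e-5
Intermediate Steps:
x = -14
W(c) = -12 + 2*c (W(c) = ((-6 + c)*(2*c))/c = (2*c*(-6 + c))/c = -12 + 2*c)
1/((-46125 - 1*39373) + W(x)) = 1/((-46125 - 1*39373) + (-12 + 2*(-14))) = 1/((-46125 - 39373) + (-12 - 28)) = 1/(-85498 - 40) = 1/(-85538) = -1/85538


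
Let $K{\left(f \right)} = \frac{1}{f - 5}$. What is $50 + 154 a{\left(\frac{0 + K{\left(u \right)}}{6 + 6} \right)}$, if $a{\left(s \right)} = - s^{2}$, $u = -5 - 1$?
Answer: $\frac{39593}{792} \approx 49.991$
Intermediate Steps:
$u = -6$ ($u = -5 - 1 = -6$)
$K{\left(f \right)} = \frac{1}{-5 + f}$
$50 + 154 a{\left(\frac{0 + K{\left(u \right)}}{6 + 6} \right)} = 50 + 154 \left(- \left(\frac{0 + \frac{1}{-5 - 6}}{6 + 6}\right)^{2}\right) = 50 + 154 \left(- \left(\frac{0 + \frac{1}{-11}}{12}\right)^{2}\right) = 50 + 154 \left(- \left(\left(0 - \frac{1}{11}\right) \frac{1}{12}\right)^{2}\right) = 50 + 154 \left(- \left(\left(- \frac{1}{11}\right) \frac{1}{12}\right)^{2}\right) = 50 + 154 \left(- \left(- \frac{1}{132}\right)^{2}\right) = 50 + 154 \left(\left(-1\right) \frac{1}{17424}\right) = 50 + 154 \left(- \frac{1}{17424}\right) = 50 - \frac{7}{792} = \frac{39593}{792}$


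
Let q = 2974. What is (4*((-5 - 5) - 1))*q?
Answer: -130856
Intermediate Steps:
(4*((-5 - 5) - 1))*q = (4*((-5 - 5) - 1))*2974 = (4*(-10 - 1))*2974 = (4*(-11))*2974 = -44*2974 = -130856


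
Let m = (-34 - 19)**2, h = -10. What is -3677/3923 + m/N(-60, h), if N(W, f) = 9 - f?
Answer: 10949844/74537 ≈ 146.90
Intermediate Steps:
m = 2809 (m = (-53)**2 = 2809)
-3677/3923 + m/N(-60, h) = -3677/3923 + 2809/(9 - 1*(-10)) = -3677*1/3923 + 2809/(9 + 10) = -3677/3923 + 2809/19 = 10949844/74537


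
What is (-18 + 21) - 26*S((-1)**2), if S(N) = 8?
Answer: -205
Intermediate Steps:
(-18 + 21) - 26*S((-1)**2) = (-18 + 21) - 26*8 = 3 - 208 = -205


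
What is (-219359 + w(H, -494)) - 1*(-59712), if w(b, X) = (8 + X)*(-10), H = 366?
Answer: -154787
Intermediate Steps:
w(b, X) = -80 - 10*X
(-219359 + w(H, -494)) - 1*(-59712) = (-219359 + (-80 - 10*(-494))) - 1*(-59712) = (-219359 + (-80 + 4940)) + 59712 = (-219359 + 4860) + 59712 = -214499 + 59712 = -154787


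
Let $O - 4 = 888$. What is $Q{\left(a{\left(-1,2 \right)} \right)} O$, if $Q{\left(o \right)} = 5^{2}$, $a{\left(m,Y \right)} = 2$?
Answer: $22300$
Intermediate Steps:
$Q{\left(o \right)} = 25$
$O = 892$ ($O = 4 + 888 = 892$)
$Q{\left(a{\left(-1,2 \right)} \right)} O = 25 \cdot 892 = 22300$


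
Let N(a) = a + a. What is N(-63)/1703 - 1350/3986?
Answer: -1400643/3394079 ≈ -0.41267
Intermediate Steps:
N(a) = 2*a
N(-63)/1703 - 1350/3986 = (2*(-63))/1703 - 1350/3986 = -126*1/1703 - 1350*1/3986 = -126/1703 - 675/1993 = -1400643/3394079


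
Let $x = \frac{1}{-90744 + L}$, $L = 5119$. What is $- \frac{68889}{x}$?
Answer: $5898620625$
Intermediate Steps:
$x = - \frac{1}{85625}$ ($x = \frac{1}{-90744 + 5119} = \frac{1}{-85625} = - \frac{1}{85625} \approx -1.1679 \cdot 10^{-5}$)
$- \frac{68889}{x} = - \frac{68889}{- \frac{1}{85625}} = \left(-68889\right) \left(-85625\right) = 5898620625$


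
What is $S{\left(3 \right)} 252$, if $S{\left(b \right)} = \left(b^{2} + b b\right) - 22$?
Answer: $-1008$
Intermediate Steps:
$S{\left(b \right)} = -22 + 2 b^{2}$ ($S{\left(b \right)} = \left(b^{2} + b^{2}\right) - 22 = 2 b^{2} - 22 = -22 + 2 b^{2}$)
$S{\left(3 \right)} 252 = \left(-22 + 2 \cdot 3^{2}\right) 252 = \left(-22 + 2 \cdot 9\right) 252 = \left(-22 + 18\right) 252 = \left(-4\right) 252 = -1008$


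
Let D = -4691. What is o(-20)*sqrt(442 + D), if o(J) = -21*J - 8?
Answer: 412*I*sqrt(4249) ≈ 26856.0*I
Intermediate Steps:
o(J) = -8 - 21*J
o(-20)*sqrt(442 + D) = (-8 - 21*(-20))*sqrt(442 - 4691) = (-8 + 420)*sqrt(-4249) = 412*(I*sqrt(4249)) = 412*I*sqrt(4249)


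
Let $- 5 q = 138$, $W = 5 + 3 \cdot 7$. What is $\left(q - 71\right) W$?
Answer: $- \frac{12818}{5} \approx -2563.6$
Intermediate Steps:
$W = 26$ ($W = 5 + 21 = 26$)
$q = - \frac{138}{5}$ ($q = \left(- \frac{1}{5}\right) 138 = - \frac{138}{5} \approx -27.6$)
$\left(q - 71\right) W = \left(- \frac{138}{5} - 71\right) 26 = \left(- \frac{493}{5}\right) 26 = - \frac{12818}{5}$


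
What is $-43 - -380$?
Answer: $337$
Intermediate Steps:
$-43 - -380 = -43 + 380 = 337$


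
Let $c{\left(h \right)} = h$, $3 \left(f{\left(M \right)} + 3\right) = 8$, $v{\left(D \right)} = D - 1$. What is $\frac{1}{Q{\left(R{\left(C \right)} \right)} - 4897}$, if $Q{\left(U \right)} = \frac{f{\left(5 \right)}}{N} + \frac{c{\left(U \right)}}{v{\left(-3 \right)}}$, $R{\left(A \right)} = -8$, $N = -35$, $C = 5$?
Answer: $- \frac{105}{513974} \approx -0.00020429$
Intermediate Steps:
$v{\left(D \right)} = -1 + D$
$f{\left(M \right)} = - \frac{1}{3}$ ($f{\left(M \right)} = -3 + \frac{1}{3} \cdot 8 = -3 + \frac{8}{3} = - \frac{1}{3}$)
$Q{\left(U \right)} = \frac{1}{105} - \frac{U}{4}$ ($Q{\left(U \right)} = - \frac{1}{3 \left(-35\right)} + \frac{U}{-1 - 3} = \left(- \frac{1}{3}\right) \left(- \frac{1}{35}\right) + \frac{U}{-4} = \frac{1}{105} + U \left(- \frac{1}{4}\right) = \frac{1}{105} - \frac{U}{4}$)
$\frac{1}{Q{\left(R{\left(C \right)} \right)} - 4897} = \frac{1}{\left(\frac{1}{105} - -2\right) - 4897} = \frac{1}{\left(\frac{1}{105} + 2\right) - 4897} = \frac{1}{\frac{211}{105} - 4897} = \frac{1}{- \frac{513974}{105}} = - \frac{105}{513974}$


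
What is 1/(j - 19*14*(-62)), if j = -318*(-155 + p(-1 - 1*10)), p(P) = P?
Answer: 1/69280 ≈ 1.4434e-5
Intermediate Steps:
j = 52788 (j = -318*(-155 + (-1 - 1*10)) = -318*(-155 + (-1 - 10)) = -318*(-155 - 11) = -318*(-166) = 52788)
1/(j - 19*14*(-62)) = 1/(52788 - 19*14*(-62)) = 1/(52788 - 266*(-62)) = 1/(52788 + 16492) = 1/69280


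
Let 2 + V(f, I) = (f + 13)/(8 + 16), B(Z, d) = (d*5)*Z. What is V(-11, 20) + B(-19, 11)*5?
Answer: -62723/12 ≈ -5226.9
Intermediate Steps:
B(Z, d) = 5*Z*d (B(Z, d) = (5*d)*Z = 5*Z*d)
V(f, I) = -35/24 + f/24 (V(f, I) = -2 + (f + 13)/(8 + 16) = -2 + (13 + f)/24 = -2 + (13 + f)*(1/24) = -2 + (13/24 + f/24) = -35/24 + f/24)
V(-11, 20) + B(-19, 11)*5 = (-35/24 + (1/24)*(-11)) + (5*(-19)*11)*5 = (-35/24 - 11/24) - 1045*5 = -23/12 - 5225 = -62723/12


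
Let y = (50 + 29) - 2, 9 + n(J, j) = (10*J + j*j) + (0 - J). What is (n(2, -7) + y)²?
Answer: 18225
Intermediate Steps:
n(J, j) = -9 + j² + 9*J (n(J, j) = -9 + ((10*J + j*j) + (0 - J)) = -9 + ((10*J + j²) - J) = -9 + ((j² + 10*J) - J) = -9 + (j² + 9*J) = -9 + j² + 9*J)
y = 77 (y = 79 - 2 = 77)
(n(2, -7) + y)² = ((-9 + (-7)² + 9*2) + 77)² = ((-9 + 49 + 18) + 77)² = (58 + 77)² = 135² = 18225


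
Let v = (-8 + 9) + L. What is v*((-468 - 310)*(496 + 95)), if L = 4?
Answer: -2298990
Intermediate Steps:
v = 5 (v = (-8 + 9) + 4 = 1 + 4 = 5)
v*((-468 - 310)*(496 + 95)) = 5*((-468 - 310)*(496 + 95)) = 5*(-778*591) = 5*(-459798) = -2298990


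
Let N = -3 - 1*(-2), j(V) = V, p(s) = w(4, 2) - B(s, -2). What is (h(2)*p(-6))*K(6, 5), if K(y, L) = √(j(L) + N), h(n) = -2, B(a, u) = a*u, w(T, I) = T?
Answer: 32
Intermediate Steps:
p(s) = 4 + 2*s (p(s) = 4 - s*(-2) = 4 - (-2)*s = 4 + 2*s)
N = -1 (N = -3 + 2 = -1)
K(y, L) = √(-1 + L) (K(y, L) = √(L - 1) = √(-1 + L))
(h(2)*p(-6))*K(6, 5) = (-2*(4 + 2*(-6)))*√(-1 + 5) = (-2*(4 - 12))*√4 = -2*(-8)*2 = 16*2 = 32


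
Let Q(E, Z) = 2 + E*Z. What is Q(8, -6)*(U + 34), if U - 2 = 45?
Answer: -3726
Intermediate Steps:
U = 47 (U = 2 + 45 = 47)
Q(8, -6)*(U + 34) = (2 + 8*(-6))*(47 + 34) = (2 - 48)*81 = -46*81 = -3726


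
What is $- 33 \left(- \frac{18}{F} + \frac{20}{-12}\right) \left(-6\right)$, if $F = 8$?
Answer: $- \frac{1551}{2} \approx -775.5$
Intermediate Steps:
$- 33 \left(- \frac{18}{F} + \frac{20}{-12}\right) \left(-6\right) = - 33 \left(- \frac{18}{8} + \frac{20}{-12}\right) \left(-6\right) = - 33 \left(\left(-18\right) \frac{1}{8} + 20 \left(- \frac{1}{12}\right)\right) \left(-6\right) = - 33 \left(- \frac{9}{4} - \frac{5}{3}\right) \left(-6\right) = \left(-33\right) \left(- \frac{47}{12}\right) \left(-6\right) = \frac{517}{4} \left(-6\right) = - \frac{1551}{2}$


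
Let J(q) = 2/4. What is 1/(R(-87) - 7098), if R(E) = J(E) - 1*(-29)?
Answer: -2/14137 ≈ -0.00014147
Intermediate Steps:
J(q) = ½ (J(q) = 2*(¼) = ½)
R(E) = 59/2 (R(E) = ½ - 1*(-29) = ½ + 29 = 59/2)
1/(R(-87) - 7098) = 1/(59/2 - 7098) = 1/(-14137/2) = -2/14137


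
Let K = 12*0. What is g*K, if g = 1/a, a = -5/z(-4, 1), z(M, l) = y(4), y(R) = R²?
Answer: 0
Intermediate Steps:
z(M, l) = 16 (z(M, l) = 4² = 16)
a = -5/16 ≈ -0.31250
K = 0
g = -16/5 (g = 1/(-5/16) = -16/5 ≈ -3.2000)
g*K = -16/5*0 = 0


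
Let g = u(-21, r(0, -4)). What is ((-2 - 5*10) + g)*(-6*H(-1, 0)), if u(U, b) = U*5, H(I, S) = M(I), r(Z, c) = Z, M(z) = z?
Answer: -942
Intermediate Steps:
H(I, S) = I
u(U, b) = 5*U
g = -105 (g = 5*(-21) = -105)
((-2 - 5*10) + g)*(-6*H(-1, 0)) = ((-2 - 5*10) - 105)*(-6*(-1)) = ((-2 - 50) - 105)*6 = (-52 - 105)*6 = -157*6 = -942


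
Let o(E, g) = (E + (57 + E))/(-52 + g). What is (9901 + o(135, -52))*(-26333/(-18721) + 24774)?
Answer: 477446038508899/1946984 ≈ 2.4522e+8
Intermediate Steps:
o(E, g) = (57 + 2*E)/(-52 + g)
(9901 + o(135, -52))*(-26333/(-18721) + 24774) = (9901 + (57 + 2*135)/(-52 - 52))*(-26333/(-18721) + 24774) = (9901 + (57 + 270)/(-104))*(-26333*(-1/18721) + 24774) = (9901 - 1/104*327)*(26333/18721 + 24774) = (9901 - 327/104)*(463820387/18721) = (1029377/104)*(463820387/18721) = 477446038508899/1946984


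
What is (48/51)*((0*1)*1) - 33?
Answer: -33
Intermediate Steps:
(48/51)*((0*1)*1) - 33 = (48*(1/51))*(0*1) - 33 = (16/17)*0 - 33 = 0 - 33 = -33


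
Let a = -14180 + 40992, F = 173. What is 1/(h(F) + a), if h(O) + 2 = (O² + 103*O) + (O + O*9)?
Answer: 1/76288 ≈ 1.3108e-5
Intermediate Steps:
a = 26812
h(O) = -2 + O² + 113*O (h(O) = -2 + ((O² + 103*O) + (O + O*9)) = -2 + ((O² + 103*O) + (O + 9*O)) = -2 + ((O² + 103*O) + 10*O) = -2 + (O² + 113*O) = -2 + O² + 113*O)
1/(h(F) + a) = 1/((-2 + 173² + 113*173) + 26812) = 1/((-2 + 29929 + 19549) + 26812) = 1/(49476 + 26812) = 1/76288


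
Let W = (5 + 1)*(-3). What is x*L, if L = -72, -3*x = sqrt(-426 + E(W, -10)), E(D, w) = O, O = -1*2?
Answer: 48*I*sqrt(107) ≈ 496.52*I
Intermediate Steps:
W = -18 (W = 6*(-3) = -18)
O = -2
E(D, w) = -2
x = -2*I*sqrt(107)/3 (x = -sqrt(-426 - 2)/3 = -2*I*sqrt(107)/3 ≈ -6.8961*I)
x*L = -2*I*sqrt(107)/3*(-72) = 48*I*sqrt(107)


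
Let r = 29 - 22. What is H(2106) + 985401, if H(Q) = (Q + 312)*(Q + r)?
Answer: 6094635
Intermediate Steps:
r = 7
H(Q) = (7 + Q)*(312 + Q) (H(Q) = (Q + 312)*(Q + 7) = (312 + Q)*(7 + Q) = (7 + Q)*(312 + Q))
H(2106) + 985401 = (2184 + 2106**2 + 319*2106) + 985401 = (2184 + 4435236 + 671814) + 985401 = 5109234 + 985401 = 6094635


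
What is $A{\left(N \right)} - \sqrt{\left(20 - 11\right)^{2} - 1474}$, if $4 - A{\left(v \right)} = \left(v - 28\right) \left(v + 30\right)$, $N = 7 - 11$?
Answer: $836 - i \sqrt{1393} \approx 836.0 - 37.323 i$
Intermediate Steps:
$N = -4$ ($N = 7 - 11 = -4$)
$A{\left(v \right)} = 4 - \left(-28 + v\right) \left(30 + v\right)$ ($A{\left(v \right)} = 4 - \left(v - 28\right) \left(v + 30\right) = 4 - \left(-28 + v\right) \left(30 + v\right)$)
$A{\left(N \right)} - \sqrt{\left(20 - 11\right)^{2} - 1474} = \left(844 - \left(-4\right)^{2} - -8\right) - \sqrt{\left(20 - 11\right)^{2} - 1474} = \left(844 - 16 + 8\right) - \sqrt{9^{2} - 1474} = \left(844 - 16 + 8\right) - \sqrt{81 - 1474} = 836 - \sqrt{-1393} = 836 - i \sqrt{1393}$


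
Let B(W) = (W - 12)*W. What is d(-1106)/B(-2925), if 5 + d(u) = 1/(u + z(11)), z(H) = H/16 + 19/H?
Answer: -323777/556195035825 ≈ -5.8213e-7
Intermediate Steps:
z(H) = 19/H + H/16 (z(H) = H*(1/16) + 19/H = H/16 + 19/H = 19/H + H/16)
B(W) = W*(-12 + W) (B(W) = (-12 + W)*W = W*(-12 + W))
d(u) = -5 + 1/(425/176 + u) (d(u) = -5 + 1/(u + (19/11 + (1/16)*11)) = -5 + 1/(u + (19*(1/11) + 11/16)) = -5 + 1/(u + (19/11 + 11/16)) = -5 + 1/(u + 425/176) = -5 + 1/(425/176 + u))
d(-1106)/B(-2925) = ((-1949 - 880*(-1106))/(425 + 176*(-1106)))/((-2925*(-12 - 2925))) = ((-1949 + 973280)/(425 - 194656))/((-2925*(-2937))) = (971331/(-194231))/8590725 = -1/194231*971331*(1/8590725) = -971331/194231*1/8590725 = -323777/556195035825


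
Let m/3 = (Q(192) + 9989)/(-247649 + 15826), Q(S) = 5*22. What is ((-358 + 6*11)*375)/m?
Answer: 8461539500/10099 ≈ 8.3786e+5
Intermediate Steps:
Q(S) = 110
m = -30297/231823 (m = 3*((110 + 9989)/(-247649 + 15826)) = 3*(10099/(-231823)) = 3*(10099*(-1/231823)) = 3*(-10099/231823) = -30297/231823 ≈ -0.13069)
((-358 + 6*11)*375)/m = ((-358 + 6*11)*375)/(-30297/231823) = ((-358 + 66)*375)*(-231823/30297) = -292*375*(-231823/30297) = -109500*(-231823/30297) = 8461539500/10099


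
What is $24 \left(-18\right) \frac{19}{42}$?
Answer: $- \frac{1368}{7} \approx -195.43$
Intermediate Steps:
$24 \left(-18\right) \frac{19}{42} = - 432 \cdot 19 \cdot \frac{1}{42} = \left(-432\right) \frac{19}{42} = - \frac{1368}{7}$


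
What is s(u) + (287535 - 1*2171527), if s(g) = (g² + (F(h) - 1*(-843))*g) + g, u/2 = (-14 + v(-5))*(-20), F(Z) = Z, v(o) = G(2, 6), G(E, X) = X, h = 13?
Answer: -1507352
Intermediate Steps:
v(o) = 6
u = 320 (u = 2*((-14 + 6)*(-20)) = 2*(-8*(-20)) = 2*160 = 320)
s(g) = g² + 857*g (s(g) = (g² + (13 - 1*(-843))*g) + g = (g² + (13 + 843)*g) + g = (g² + 856*g) + g = g² + 857*g)
s(u) + (287535 - 1*2171527) = 320*(857 + 320) + (287535 - 1*2171527) = 320*1177 + (287535 - 2171527) = 376640 - 1883992 = -1507352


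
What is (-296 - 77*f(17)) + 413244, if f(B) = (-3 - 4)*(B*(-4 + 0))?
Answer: 376296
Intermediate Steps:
f(B) = 28*B (f(B) = -7*B*(-4) = -(-28)*B = 28*B)
(-296 - 77*f(17)) + 413244 = (-296 - 2156*17) + 413244 = (-296 - 77*476) + 413244 = (-296 - 36652) + 413244 = -36948 + 413244 = 376296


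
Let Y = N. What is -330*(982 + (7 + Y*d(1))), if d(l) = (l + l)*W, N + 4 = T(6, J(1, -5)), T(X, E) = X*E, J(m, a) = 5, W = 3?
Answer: -377850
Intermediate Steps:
T(X, E) = E*X
N = 26 (N = -4 + 5*6 = -4 + 30 = 26)
d(l) = 6*l (d(l) = (l + l)*3 = (2*l)*3 = 6*l)
Y = 26
-330*(982 + (7 + Y*d(1))) = -330*(982 + (7 + 26*(6*1))) = -330*(982 + (7 + 26*6)) = -330*(982 + (7 + 156)) = -330*(982 + 163) = -330*1145 = -377850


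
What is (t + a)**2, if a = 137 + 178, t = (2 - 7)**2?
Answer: 115600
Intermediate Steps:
t = 25 (t = (-5)**2 = 25)
a = 315
(t + a)**2 = (25 + 315)**2 = 340**2 = 115600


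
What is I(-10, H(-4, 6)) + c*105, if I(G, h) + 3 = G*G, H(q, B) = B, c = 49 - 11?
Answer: 4087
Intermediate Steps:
c = 38
I(G, h) = -3 + G² (I(G, h) = -3 + G*G = -3 + G²)
I(-10, H(-4, 6)) + c*105 = (-3 + (-10)²) + 38*105 = (-3 + 100) + 3990 = 97 + 3990 = 4087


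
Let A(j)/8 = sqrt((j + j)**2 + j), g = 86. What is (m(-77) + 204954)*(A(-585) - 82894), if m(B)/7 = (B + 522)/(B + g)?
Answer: -153163326694/9 + 14781608*sqrt(152035)/3 ≈ -1.5097e+10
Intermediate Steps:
A(j) = 8*sqrt(j + 4*j**2) (A(j) = 8*sqrt((j + j)**2 + j) = 8*sqrt((2*j)**2 + j) = 8*sqrt(4*j**2 + j) = 8*sqrt(j + 4*j**2))
m(B) = 7*(522 + B)/(86 + B) (m(B) = 7*((B + 522)/(B + 86)) = 7*((522 + B)/(86 + B)) = 7*(522 + B)/(86 + B))
(m(-77) + 204954)*(A(-585) - 82894) = (7*(522 - 77)/(86 - 77) + 204954)*(8*sqrt(-585*(1 + 4*(-585))) - 82894) = (7*445/9 + 204954)*(8*sqrt(-585*(1 - 2340)) - 82894) = (7*(1/9)*445 + 204954)*(8*sqrt(-585*(-2339)) - 82894) = (3115/9 + 204954)*(8*sqrt(1368315) - 82894) = 1847701*(8*(3*sqrt(152035)) - 82894)/9 = 1847701*(24*sqrt(152035) - 82894)/9 = 1847701*(-82894 + 24*sqrt(152035))/9 = -153163326694/9 + 14781608*sqrt(152035)/3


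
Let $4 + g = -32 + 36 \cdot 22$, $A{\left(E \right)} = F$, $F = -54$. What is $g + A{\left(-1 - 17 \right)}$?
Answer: $702$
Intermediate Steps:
$A{\left(E \right)} = -54$
$g = 756$ ($g = -4 + \left(-32 + 36 \cdot 22\right) = -4 + \left(-32 + 792\right) = -4 + 760 = 756$)
$g + A{\left(-1 - 17 \right)} = 756 - 54 = 702$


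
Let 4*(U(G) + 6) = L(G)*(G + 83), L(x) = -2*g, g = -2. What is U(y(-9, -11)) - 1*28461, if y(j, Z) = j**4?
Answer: -21823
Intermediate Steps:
L(x) = 4 (L(x) = -2*(-2) = 4)
U(G) = 77 + G (U(G) = -6 + (4*(G + 83))/4 = -6 + (4*(83 + G))/4 = -6 + (332 + 4*G)/4 = -6 + (83 + G) = 77 + G)
U(y(-9, -11)) - 1*28461 = (77 + (-9)**4) - 1*28461 = (77 + 6561) - 28461 = 6638 - 28461 = -21823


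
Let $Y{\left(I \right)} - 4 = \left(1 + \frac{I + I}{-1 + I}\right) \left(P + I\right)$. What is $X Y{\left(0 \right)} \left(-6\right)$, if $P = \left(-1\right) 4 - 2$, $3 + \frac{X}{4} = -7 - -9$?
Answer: $-48$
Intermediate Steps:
$X = -4$ ($X = -12 + 4 \left(-7 - -9\right) = -12 + 4 \left(-7 + 9\right) = -12 + 4 \cdot 2 = -12 + 8 = -4$)
$P = -6$ ($P = -4 - 2 = -6$)
$Y{\left(I \right)} = 4 + \left(1 + \frac{2 I}{-1 + I}\right) \left(-6 + I\right)$ ($Y{\left(I \right)} = 4 + \left(1 + \frac{I + I}{-1 + I}\right) \left(-6 + I\right) = 4 + \left(1 + \frac{2 I}{-1 + I}\right) \left(-6 + I\right)$)
$X Y{\left(0 \right)} \left(-6\right) = - 4 \frac{2 - 0 + 3 \cdot 0^{2}}{-1 + 0} \left(-6\right) = - 4 \frac{2 + 0 + 3 \cdot 0}{-1} \left(-6\right) = - 4 \left(- (2 + 0 + 0)\right) \left(-6\right) = - 4 \left(\left(-1\right) 2\right) \left(-6\right) = \left(-4\right) \left(-2\right) \left(-6\right) = 8 \left(-6\right) = -48$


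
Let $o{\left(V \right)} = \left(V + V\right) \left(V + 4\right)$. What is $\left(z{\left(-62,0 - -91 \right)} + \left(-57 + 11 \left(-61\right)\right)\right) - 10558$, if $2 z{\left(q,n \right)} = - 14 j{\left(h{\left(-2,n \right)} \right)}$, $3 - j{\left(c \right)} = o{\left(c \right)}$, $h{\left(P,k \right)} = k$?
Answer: $109723$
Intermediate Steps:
$o{\left(V \right)} = 2 V \left(4 + V\right)$
$j{\left(c \right)} = 3 - 2 c \left(4 + c\right)$
$z{\left(q,n \right)} = -21 + 14 n \left(4 + n\right)$ ($z{\left(q,n \right)} = \frac{\left(-14\right) \left(3 - 2 n \left(4 + n\right)\right)}{2} = \frac{-42 + 28 n \left(4 + n\right)}{2} = -21 + 14 n \left(4 + n\right)$)
$\left(z{\left(-62,0 - -91 \right)} + \left(-57 + 11 \left(-61\right)\right)\right) - 10558 = \left(\left(-21 + 14 \left(0 - -91\right) \left(4 + \left(0 - -91\right)\right)\right) + \left(-57 + 11 \left(-61\right)\right)\right) - 10558 = \left(\left(-21 + 14 \left(0 + 91\right) \left(4 + \left(0 + 91\right)\right)\right) - 728\right) - 10558 = \left(\left(-21 + 14 \cdot 91 \left(4 + 91\right)\right) - 728\right) - 10558 = \left(\left(-21 + 14 \cdot 91 \cdot 95\right) - 728\right) - 10558 = \left(\left(-21 + 121030\right) - 728\right) - 10558 = \left(121009 - 728\right) - 10558 = 120281 - 10558 = 109723$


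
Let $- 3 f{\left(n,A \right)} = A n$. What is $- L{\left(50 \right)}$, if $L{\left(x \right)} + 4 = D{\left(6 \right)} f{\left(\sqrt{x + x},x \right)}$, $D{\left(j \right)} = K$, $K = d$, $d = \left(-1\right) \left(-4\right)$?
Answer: $\frac{2012}{3} \approx 670.67$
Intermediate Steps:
$f{\left(n,A \right)} = - \frac{A n}{3}$
$d = 4$
$K = 4$
$D{\left(j \right)} = 4$
$L{\left(x \right)} = -4 - \frac{4 \sqrt{2} x^{\frac{3}{2}}}{3}$ ($L{\left(x \right)} = -4 + 4 \left(- \frac{x \sqrt{x + x}}{3}\right) = -4 + 4 \left(- \frac{x \sqrt{2 x}}{3}\right) = -4 + 4 \left(- \frac{x \sqrt{2} \sqrt{x}}{3}\right) = -4 + 4 \left(- \frac{\sqrt{2} x^{\frac{3}{2}}}{3}\right) = -4 - \frac{4 \sqrt{2} x^{\frac{3}{2}}}{3}$)
$- L{\left(50 \right)} = - (-4 - \frac{4 \sqrt{2} \cdot 50^{\frac{3}{2}}}{3}) = - (-4 - \frac{4 \sqrt{2} \cdot 250 \sqrt{2}}{3}) = - (-4 - \frac{2000}{3}) = \left(-1\right) \left(- \frac{2012}{3}\right) = \frac{2012}{3}$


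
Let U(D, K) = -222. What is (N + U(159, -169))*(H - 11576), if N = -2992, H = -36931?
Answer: 155901498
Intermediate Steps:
(N + U(159, -169))*(H - 11576) = (-2992 - 222)*(-36931 - 11576) = -3214*(-48507) = 155901498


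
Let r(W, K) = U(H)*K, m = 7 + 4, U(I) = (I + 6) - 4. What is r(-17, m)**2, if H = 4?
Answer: 4356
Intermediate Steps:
U(I) = 2 + I (U(I) = (6 + I) - 4 = 2 + I)
m = 11
r(W, K) = 6*K (r(W, K) = (2 + 4)*K = 6*K)
r(-17, m)**2 = (6*11)**2 = 66**2 = 4356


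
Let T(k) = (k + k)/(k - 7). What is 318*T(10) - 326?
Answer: 1794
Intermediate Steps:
T(k) = 2*k/(-7 + k) (T(k) = (2*k)/(-7 + k) = 2*k/(-7 + k))
318*T(10) - 326 = 318*(2*10/(-7 + 10)) - 326 = 318*(2*10/3) - 326 = 318*(2*10*(1/3)) - 326 = 318*(20/3) - 326 = 2120 - 326 = 1794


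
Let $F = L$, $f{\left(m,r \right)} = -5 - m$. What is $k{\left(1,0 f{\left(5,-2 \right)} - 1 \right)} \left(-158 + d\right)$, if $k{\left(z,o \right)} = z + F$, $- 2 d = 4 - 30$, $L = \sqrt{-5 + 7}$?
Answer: $-145 - 145 \sqrt{2} \approx -350.06$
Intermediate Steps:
$L = \sqrt{2} \approx 1.4142$
$F = \sqrt{2} \approx 1.4142$
$d = 13$ ($d = - \frac{4 - 30}{2} = \left(- \frac{1}{2}\right) \left(-26\right) = 13$)
$k{\left(z,o \right)} = z + \sqrt{2}$
$k{\left(1,0 f{\left(5,-2 \right)} - 1 \right)} \left(-158 + d\right) = \left(1 + \sqrt{2}\right) \left(-158 + 13\right) = \left(1 + \sqrt{2}\right) \left(-145\right) = -145 - 145 \sqrt{2}$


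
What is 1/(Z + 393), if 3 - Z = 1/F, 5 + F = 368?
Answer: 363/143747 ≈ 0.0025253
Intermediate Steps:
F = 363 (F = -5 + 368 = 363)
Z = 1088/363 (Z = 3 - 1/363 = 1088/363 ≈ 2.9972)
1/(Z + 393) = 1/(1088/363 + 393) = 1/(143747/363) = 363/143747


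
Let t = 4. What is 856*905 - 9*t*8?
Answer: 774392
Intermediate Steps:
856*905 - 9*t*8 = 856*905 - 9*4*8 = 774680 - 36*8 = 774680 - 288 = 774392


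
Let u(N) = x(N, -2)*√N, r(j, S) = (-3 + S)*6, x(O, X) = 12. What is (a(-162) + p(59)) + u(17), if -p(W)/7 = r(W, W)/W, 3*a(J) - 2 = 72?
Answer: -2690/177 + 12*√17 ≈ 34.280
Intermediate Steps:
r(j, S) = -18 + 6*S
a(J) = 74/3 (a(J) = ⅔ + (⅓)*72 = ⅔ + 24 = 74/3)
p(W) = -7*(-18 + 6*W)/W
u(N) = 12*√N
(a(-162) + p(59)) + u(17) = (74/3 + (-42 + 126/59)) + 12*√17 = (74/3 - 2352/59) + 12*√17 = -2690/177 + 12*√17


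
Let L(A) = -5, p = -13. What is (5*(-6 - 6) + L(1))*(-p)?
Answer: -845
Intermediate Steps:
(5*(-6 - 6) + L(1))*(-p) = (5*(-6 - 6) - 5)*(-1*(-13)) = (5*(-12) - 5)*13 = (-60 - 5)*13 = -65*13 = -845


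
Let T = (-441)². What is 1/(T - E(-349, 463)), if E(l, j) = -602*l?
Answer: -1/15617 ≈ -6.4033e-5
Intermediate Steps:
T = 194481
1/(T - E(-349, 463)) = 1/(194481 - (-602)*(-349)) = 1/(194481 - 1*210098) = 1/(194481 - 210098) = 1/(-15617) = -1/15617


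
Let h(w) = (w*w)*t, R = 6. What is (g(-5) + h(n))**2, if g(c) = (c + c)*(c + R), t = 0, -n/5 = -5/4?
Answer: 100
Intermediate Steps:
n = 25/4 (n = -(-25)/4 = -5*(-5/4) = 25/4 ≈ 6.2500)
h(w) = 0 (h(w) = (w*w)*0 = w**2*0 = 0)
g(c) = 2*c*(6 + c) (g(c) = (c + c)*(c + 6) = (2*c)*(6 + c) = 2*c*(6 + c))
(g(-5) + h(n))**2 = (2*(-5)*(6 - 5) + 0)**2 = (2*(-5)*1 + 0)**2 = (-10 + 0)**2 = (-10)**2 = 100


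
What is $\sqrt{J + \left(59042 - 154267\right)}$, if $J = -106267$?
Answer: $6 i \sqrt{5597} \approx 448.88 i$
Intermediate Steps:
$\sqrt{J + \left(59042 - 154267\right)} = \sqrt{-106267 + \left(59042 - 154267\right)} = \sqrt{-106267 - 95225} = \sqrt{-201492} = 6 i \sqrt{5597}$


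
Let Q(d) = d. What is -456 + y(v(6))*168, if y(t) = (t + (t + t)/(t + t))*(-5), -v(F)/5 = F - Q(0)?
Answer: 23904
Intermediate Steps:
v(F) = -5*F (v(F) = -5*(F - 1*0) = -5*(F + 0) = -5*F)
y(t) = -5 - 5*t (y(t) = (t + (2*t)/((2*t)))*(-5) = (t + (2*t)*(1/(2*t)))*(-5) = (t + 1)*(-5) = (1 + t)*(-5) = -5 - 5*t)
-456 + y(v(6))*168 = -456 + (-5 - (-25)*6)*168 = -456 + (-5 - 5*(-30))*168 = -456 + (-5 + 150)*168 = -456 + 145*168 = -456 + 24360 = 23904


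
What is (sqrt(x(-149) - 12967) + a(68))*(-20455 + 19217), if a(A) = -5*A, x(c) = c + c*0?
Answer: 420920 - 2476*I*sqrt(3279) ≈ 4.2092e+5 - 1.4178e+5*I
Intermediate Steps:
x(c) = c (x(c) = c + 0 = c)
(sqrt(x(-149) - 12967) + a(68))*(-20455 + 19217) = (sqrt(-149 - 12967) - 5*68)*(-20455 + 19217) = (sqrt(-13116) - 340)*(-1238) = (2*I*sqrt(3279) - 340)*(-1238) = (-340 + 2*I*sqrt(3279))*(-1238) = 420920 - 2476*I*sqrt(3279)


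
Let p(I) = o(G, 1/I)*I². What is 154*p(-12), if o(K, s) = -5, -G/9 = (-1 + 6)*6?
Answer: -110880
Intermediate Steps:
G = -270 (G = -9*(-1 + 6)*6 = -45*6 = -9*30 = -270)
p(I) = -5*I²
154*p(-12) = 154*(-5*(-12)²) = 154*(-5*144) = 154*(-720) = -110880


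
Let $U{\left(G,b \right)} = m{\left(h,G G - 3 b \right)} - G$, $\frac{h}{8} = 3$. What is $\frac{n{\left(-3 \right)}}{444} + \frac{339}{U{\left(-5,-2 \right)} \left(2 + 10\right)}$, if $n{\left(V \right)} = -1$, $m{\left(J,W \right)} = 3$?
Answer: $\frac{12535}{3552} \approx 3.529$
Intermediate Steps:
$h = 24$ ($h = 8 \cdot 3 = 24$)
$U{\left(G,b \right)} = 3 - G$
$\frac{n{\left(-3 \right)}}{444} + \frac{339}{U{\left(-5,-2 \right)} \left(2 + 10\right)} = - \frac{1}{444} + \frac{339}{\left(3 - -5\right) \left(2 + 10\right)} = \left(-1\right) \frac{1}{444} + \frac{339}{\left(3 + 5\right) 12} = - \frac{1}{444} + \frac{339}{8 \cdot 12} = - \frac{1}{444} + \frac{339}{96} = - \frac{1}{444} + 339 \cdot \frac{1}{96} = - \frac{1}{444} + \frac{113}{32} = \frac{12535}{3552}$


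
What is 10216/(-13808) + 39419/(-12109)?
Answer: -83500387/20900134 ≈ -3.9952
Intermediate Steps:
10216/(-13808) + 39419/(-12109) = 10216*(-1/13808) + 39419*(-1/12109) = -1277/1726 - 39419/12109 = -83500387/20900134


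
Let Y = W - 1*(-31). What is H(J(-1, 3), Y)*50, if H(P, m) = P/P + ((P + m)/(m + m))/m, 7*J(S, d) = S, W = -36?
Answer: 314/7 ≈ 44.857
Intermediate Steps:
J(S, d) = S/7
Y = -5 (Y = -36 - 1*(-31) = -36 + 31 = -5)
H(P, m) = 1 + (P + m)/(2*m²) (H(P, m) = 1 + ((P + m)/((2*m)))/m = 1 + ((P + m)*(1/(2*m)))/m = 1 + ((P + m)/(2*m))/m = 1 + (P + m)/(2*m²))
H(J(-1, 3), Y)*50 = ((½)*((⅐)*(-1) - 5 + 2*(-5)²)/(-5)²)*50 = ((½)*(1/25)*(-⅐ - 5 + 2*25))*50 = ((½)*(1/25)*(-⅐ - 5 + 50))*50 = ((½)*(1/25)*(314/7))*50 = (157/175)*50 = 314/7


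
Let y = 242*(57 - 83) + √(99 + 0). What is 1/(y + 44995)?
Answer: 12901/499307370 - √11/499307370 ≈ 2.5831e-5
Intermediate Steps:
y = -6292 + 3*√11 (y = 242*(-26) + √99 = -6292 + 3*√11 ≈ -6282.0)
1/(y + 44995) = 1/((-6292 + 3*√11) + 44995) = 1/(38703 + 3*√11)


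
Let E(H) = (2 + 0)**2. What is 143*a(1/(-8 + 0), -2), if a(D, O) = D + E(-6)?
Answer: 4433/8 ≈ 554.13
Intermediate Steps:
E(H) = 4 (E(H) = 2**2 = 4)
a(D, O) = 4 + D (a(D, O) = D + 4 = 4 + D)
143*a(1/(-8 + 0), -2) = 143*(4 + 1/(-8 + 0)) = 143*(4 + 1/(-8)) = 143*(4 - 1/8) = 143*(31/8) = 4433/8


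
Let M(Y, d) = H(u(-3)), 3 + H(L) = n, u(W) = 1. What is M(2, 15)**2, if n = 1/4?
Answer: 121/16 ≈ 7.5625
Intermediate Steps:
n = 1/4 (n = 1*(1/4) = 1/4 ≈ 0.25000)
H(L) = -11/4 (H(L) = -3 + 1/4 = -11/4)
M(Y, d) = -11/4
M(2, 15)**2 = (-11/4)**2 = 121/16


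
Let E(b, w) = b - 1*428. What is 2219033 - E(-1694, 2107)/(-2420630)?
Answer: 2685728924334/1210315 ≈ 2.2190e+6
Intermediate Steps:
E(b, w) = -428 + b (E(b, w) = b - 428 = -428 + b)
2219033 - E(-1694, 2107)/(-2420630) = 2219033 - (-428 - 1694)/(-2420630) = 2219033 - (-2122)*(-1)/2420630 = 2219033 - 1*1061/1210315 = 2219033 - 1061/1210315 = 2685728924334/1210315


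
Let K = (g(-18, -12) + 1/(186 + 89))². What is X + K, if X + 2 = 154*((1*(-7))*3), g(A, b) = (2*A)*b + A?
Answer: 12717327701/75625 ≈ 1.6816e+5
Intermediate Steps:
g(A, b) = A + 2*A*b (g(A, b) = 2*A*b + A = A + 2*A*b)
K = 12962050201/75625 (K = (-18*(1 + 2*(-12)) + 1/(186 + 89))² = (-18*(1 - 24) + 1/275)² = (-18*(-23) + 1/275)² = (414 + 1/275)² = (113851/275)² = 12962050201/75625 ≈ 1.7140e+5)
X = -3236 (X = -2 + 154*((1*(-7))*3) = -2 + 154*(-7*3) = -2 + 154*(-21) = -2 - 3234 = -3236)
X + K = -3236 + 12962050201/75625 = 12717327701/75625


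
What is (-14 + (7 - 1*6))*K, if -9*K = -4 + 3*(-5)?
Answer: -247/9 ≈ -27.444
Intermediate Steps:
K = 19/9 (K = -(-4 + 3*(-5))/9 = -(-4 - 15)/9 = -1/9*(-19) = 19/9 ≈ 2.1111)
(-14 + (7 - 1*6))*K = (-14 + (7 - 1*6))*(19/9) = (-14 + (7 - 6))*(19/9) = (-14 + 1)*(19/9) = -13*19/9 = -247/9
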